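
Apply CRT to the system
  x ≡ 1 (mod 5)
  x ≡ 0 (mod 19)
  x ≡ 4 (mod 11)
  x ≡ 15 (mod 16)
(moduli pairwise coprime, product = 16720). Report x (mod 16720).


Product of moduli M = 5 · 19 · 11 · 16 = 16720.
Merge one congruence at a time:
  Start: x ≡ 1 (mod 5).
  Combine with x ≡ 0 (mod 19); new modulus lcm = 95.
    Write x = 1 + 5·t and substitute into x ≡ 0 (mod 19): 5·t ≡ 0 − 1 = -1 (mod 19).
    Reduce coefficients mod 19: 5·t ≡ 18 (mod 19).
    The inverse of 5 mod 19 is 4 (since 5·4 = 20 = 1·19 + 1), so t ≡ 4·18 = 72 ≡ 15 (mod 19).
    Then x = 1 + 5·15 = 76, valid modulo lcm(5, 19) = 95: x ≡ 76 (mod 95).
  Combine with x ≡ 4 (mod 11); new modulus lcm = 1045.
    Write x = 76 + 95·t and substitute into x ≡ 4 (mod 11): 95·t ≡ 4 − 76 = -72 (mod 11).
    Reduce coefficients mod 11: 7·t ≡ 5 (mod 11).
    The inverse of 7 mod 11 is 8 (since 7·8 = 56 = 5·11 + 1), so t ≡ 8·5 = 40 ≡ 7 (mod 11).
    Then x = 76 + 95·7 = 741, valid modulo lcm(95, 11) = 1045: x ≡ 741 (mod 1045).
  Combine with x ≡ 15 (mod 16); new modulus lcm = 16720.
    Write x = 741 + 1045·t and substitute into x ≡ 15 (mod 16): 1045·t ≡ 15 − 741 = -726 (mod 16).
    Reduce coefficients mod 16: 5·t ≡ 10 (mod 16).
    The inverse of 5 mod 16 is 13 (since 5·13 = 65 = 4·16 + 1), so t ≡ 13·10 = 130 ≡ 2 (mod 16).
    Then x = 741 + 1045·2 = 2831, valid modulo lcm(1045, 16) = 16720: x ≡ 2831 (mod 16720).
Verify against each original: 2831 mod 5 = 1, 2831 mod 19 = 0, 2831 mod 11 = 4, 2831 mod 16 = 15.

x ≡ 2831 (mod 16720).


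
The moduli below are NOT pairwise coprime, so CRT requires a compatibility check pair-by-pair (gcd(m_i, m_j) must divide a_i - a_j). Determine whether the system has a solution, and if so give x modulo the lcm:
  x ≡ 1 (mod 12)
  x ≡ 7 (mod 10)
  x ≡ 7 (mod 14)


Moduli 12, 10, 14 are not pairwise coprime, so CRT works modulo lcm(m_i) when all pairwise compatibility conditions hold.
Pairwise compatibility: gcd(m_i, m_j) must divide a_i - a_j for every pair.
Merge one congruence at a time:
  Start: x ≡ 1 (mod 12).
  Combine with x ≡ 7 (mod 10): gcd(12, 10) = 2; 7 - 1 = 6, which IS divisible by 2, so compatible.
    Write x = 1 + 12·t and substitute into x ≡ 7 (mod 10): 12·t ≡ 7 − 1 = 6 (mod 10).
    Divide the congruence (and modulus) by g = 2: 6·t ≡ 3 (mod 5).
    Reduce coefficients mod 5: 1·t ≡ 3 (mod 5).
    So t ≡ 3 (mod 5).
    Then x = 1 + 12·3 = 37, valid modulo lcm(12, 10) = 60: x ≡ 37 (mod 60).
  Combine with x ≡ 7 (mod 14): gcd(60, 14) = 2; 7 - 37 = -30, which IS divisible by 2, so compatible.
    Write x = 37 + 60·t and substitute into x ≡ 7 (mod 14): 60·t ≡ 7 − 37 = -30 (mod 14).
    Divide the congruence (and modulus) by g = 2: 30·t ≡ -15 (mod 7).
    Reduce coefficients mod 7: 2·t ≡ 6 (mod 7).
    The inverse of 2 mod 7 is 4 (since 2·4 = 8 = 1·7 + 1), so t ≡ 4·6 = 24 ≡ 3 (mod 7).
    Then x = 37 + 60·3 = 217, valid modulo lcm(60, 14) = 420: x ≡ 217 (mod 420).
Verify: 217 mod 12 = 1, 217 mod 10 = 7, 217 mod 14 = 7.

x ≡ 217 (mod 420).


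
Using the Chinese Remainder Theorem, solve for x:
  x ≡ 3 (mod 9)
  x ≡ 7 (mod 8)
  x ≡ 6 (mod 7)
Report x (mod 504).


Moduli 9, 8, 7 are pairwise coprime; by CRT there is a unique solution modulo M = 9 · 8 · 7 = 504.
Solve pairwise, accumulating the modulus:
  Start with x ≡ 3 (mod 9).
  Combine with x ≡ 7 (mod 8): since gcd(9, 8) = 1, we get a unique residue mod 72.
    Write x = 3 + 9·t and substitute into x ≡ 7 (mod 8): 9·t ≡ 7 − 3 = 4 (mod 8).
    Reduce coefficients mod 8: 1·t ≡ 4 (mod 8).
    So t ≡ 4 (mod 8).
    Then x = 3 + 9·4 = 39, valid modulo lcm(9, 8) = 72: x ≡ 39 (mod 72).
  Combine with x ≡ 6 (mod 7): since gcd(72, 7) = 1, we get a unique residue mod 504.
    Write x = 39 + 72·t and substitute into x ≡ 6 (mod 7): 72·t ≡ 6 − 39 = -33 (mod 7).
    Reduce coefficients mod 7: 2·t ≡ 2 (mod 7).
    The inverse of 2 mod 7 is 4 (since 2·4 = 8 = 1·7 + 1), so t ≡ 4·2 = 8 ≡ 1 (mod 7).
    Then x = 39 + 72·1 = 111, valid modulo lcm(72, 7) = 504: x ≡ 111 (mod 504).
Verify: 111 mod 9 = 3 ✓, 111 mod 8 = 7 ✓, 111 mod 7 = 6 ✓.

x ≡ 111 (mod 504).


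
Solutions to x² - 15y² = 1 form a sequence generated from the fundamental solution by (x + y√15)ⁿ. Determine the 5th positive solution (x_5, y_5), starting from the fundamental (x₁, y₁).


Step 1: Find the fundamental solution (x₁, y₁) of x² - 15y² = 1.
  Expand √15 as a continued fraction. a₀ = ⌊√15⌋ = 3; iterate m_{k+1} = d_k·a_k − m_k, d_{k+1} = (15 − m_{k+1}²)/d_k, a_{k+1} = ⌊(a₀ + m_{k+1})/d_{k+1}⌋ (starting m₀ = 0, d₀ = 1), with convergents p_k = a_k·p_{k-1} + p_{k-2}, q_k = a_k·q_{k-1} + q_{k-2} (p₋₁ = 1, q₋₁ = 0):
  k = 0: a₀ = 3; p₀/q₀ = 3/1; p₀² − 15·q₀² = 9 − 15 = -6.
  k = 1: m = 3, d = 6, a = ⌊(3 + 3)/6⌋ = 1; p/q = (1·3 + 1)/(1·1 + 0) = 4/1; p² − 15·q² = 16 − 15 = 1.
  The first convergent with p² − 15·q² = 1 gives the fundamental solution (x₁, y₁) = (4, 1).
Step 2: Apply the recurrence (x_{n+1}, y_{n+1}) = (x₁x_n + 15y₁y_n, x₁y_n + y₁x_n) repeatedly.
  From (x_1, y_1) = (4, 1): x_2 = 4·4 + 15·1·1 = 31; y_2 = 4·1 + 1·4 = 8.
  From (x_2, y_2) = (31, 8): x_3 = 4·31 + 15·1·8 = 244; y_3 = 4·8 + 1·31 = 63.
  From (x_3, y_3) = (244, 63): x_4 = 4·244 + 15·1·63 = 1921; y_4 = 4·63 + 1·244 = 496.
  From (x_4, y_4) = (1921, 496): x_5 = 4·1921 + 15·1·496 = 15124; y_5 = 4·496 + 1·1921 = 3905.
Step 3: Verify x_5² - 15·y_5² = 228735376 - 228735375 = 1 (should be 1). ✓

(x_1, y_1) = (4, 1); (x_5, y_5) = (15124, 3905).


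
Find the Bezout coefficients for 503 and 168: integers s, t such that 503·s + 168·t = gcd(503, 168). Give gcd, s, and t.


Euclidean algorithm on (503, 168) — divide until remainder is 0:
  503 = 2 · 168 + 167
  168 = 1 · 167 + 1
  167 = 167 · 1 + 0
gcd(503, 168) = 1.
Track Bezout coefficients alongside the remainders: start with r₀ = 503 = a·1 + b·0 (s = 1, t = 0) and r₁ = 168 = a·0 + b·1 (s = 0, t = 1); each new remainder r_{k+1} = r_{k-1} − q_k·r_k inherits s_{k+1} = s_{k-1} − q_k·s_k, t_{k+1} = t_{k-1} − q_k·t_k, so r_k = a·s_k + b·t_k at every step:
  q = 2: r = 167, s = 1 − 2·0 = 1, t = 0 − 2·1 = -2  (check: 503·1 + 168·(-2) = 167)
  q = 1: r = 1, s = 0 − 1·1 = -1, t = 1 − 1·(-2) = 3  (check: 503·(-1) + 168·3 = 1)
The row with r = 1 (the gcd) gives the Bezout coefficients s = -1, t = 3.
Result: 503 · (-1) + 168 · (3) = 1.

gcd(503, 168) = 1; s = -1, t = 3 (check: 503·(-1) + 168·3 = 1).


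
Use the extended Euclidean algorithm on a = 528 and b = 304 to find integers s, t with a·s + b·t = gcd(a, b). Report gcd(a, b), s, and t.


Euclidean algorithm on (528, 304) — divide until remainder is 0:
  528 = 1 · 304 + 224
  304 = 1 · 224 + 80
  224 = 2 · 80 + 64
  80 = 1 · 64 + 16
  64 = 4 · 16 + 0
gcd(528, 304) = 16.
Track Bezout coefficients alongside the remainders: start with r₀ = 528 = a·1 + b·0 (s = 1, t = 0) and r₁ = 304 = a·0 + b·1 (s = 0, t = 1); each new remainder r_{k+1} = r_{k-1} − q_k·r_k inherits s_{k+1} = s_{k-1} − q_k·s_k, t_{k+1} = t_{k-1} − q_k·t_k, so r_k = a·s_k + b·t_k at every step:
  q = 1: r = 224, s = 1 − 1·0 = 1, t = 0 − 1·1 = -1  (check: 528·1 + 304·(-1) = 224)
  q = 1: r = 80, s = 0 − 1·1 = -1, t = 1 − 1·(-1) = 2  (check: 528·(-1) + 304·2 = 80)
  q = 2: r = 64, s = 1 − 2·(-1) = 3, t = -1 − 2·2 = -5  (check: 528·3 + 304·(-5) = 64)
  q = 1: r = 16, s = -1 − 1·3 = -4, t = 2 − 1·(-5) = 7  (check: 528·(-4) + 304·7 = 16)
The row with r = 16 (the gcd) gives the Bezout coefficients s = -4, t = 7.
Result: 528 · (-4) + 304 · (7) = 16.

gcd(528, 304) = 16; s = -4, t = 7 (check: 528·(-4) + 304·7 = 16).


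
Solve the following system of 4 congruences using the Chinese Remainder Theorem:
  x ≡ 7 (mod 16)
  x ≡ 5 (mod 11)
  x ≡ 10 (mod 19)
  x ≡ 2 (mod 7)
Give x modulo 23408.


Product of moduli M = 16 · 11 · 19 · 7 = 23408.
Merge one congruence at a time:
  Start: x ≡ 7 (mod 16).
  Combine with x ≡ 5 (mod 11); new modulus lcm = 176.
    Write x = 7 + 16·t and substitute into x ≡ 5 (mod 11): 16·t ≡ 5 − 7 = -2 (mod 11).
    Reduce coefficients mod 11: 5·t ≡ 9 (mod 11).
    The inverse of 5 mod 11 is 9 (since 5·9 = 45 = 4·11 + 1), so t ≡ 9·9 = 81 ≡ 4 (mod 11).
    Then x = 7 + 16·4 = 71, valid modulo lcm(16, 11) = 176: x ≡ 71 (mod 176).
  Combine with x ≡ 10 (mod 19); new modulus lcm = 3344.
    Write x = 71 + 176·t and substitute into x ≡ 10 (mod 19): 176·t ≡ 10 − 71 = -61 (mod 19).
    Reduce coefficients mod 19: 5·t ≡ 15 (mod 19).
    The inverse of 5 mod 19 is 4 (since 5·4 = 20 = 1·19 + 1), so t ≡ 4·15 = 60 ≡ 3 (mod 19).
    Then x = 71 + 176·3 = 599, valid modulo lcm(176, 19) = 3344: x ≡ 599 (mod 3344).
  Combine with x ≡ 2 (mod 7); new modulus lcm = 23408.
    Write x = 599 + 3344·t and substitute into x ≡ 2 (mod 7): 3344·t ≡ 2 − 599 = -597 (mod 7).
    Reduce coefficients mod 7: 5·t ≡ 5 (mod 7).
    The inverse of 5 mod 7 is 3 (since 5·3 = 15 = 2·7 + 1), so t ≡ 3·5 = 15 ≡ 1 (mod 7).
    Then x = 599 + 3344·1 = 3943, valid modulo lcm(3344, 7) = 23408: x ≡ 3943 (mod 23408).
Verify against each original: 3943 mod 16 = 7, 3943 mod 11 = 5, 3943 mod 19 = 10, 3943 mod 7 = 2.

x ≡ 3943 (mod 23408).


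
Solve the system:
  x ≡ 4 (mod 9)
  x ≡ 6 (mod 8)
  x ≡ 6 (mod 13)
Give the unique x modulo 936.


Moduli 9, 8, 13 are pairwise coprime; by CRT there is a unique solution modulo M = 9 · 8 · 13 = 936.
Solve pairwise, accumulating the modulus:
  Start with x ≡ 4 (mod 9).
  Combine with x ≡ 6 (mod 8): since gcd(9, 8) = 1, we get a unique residue mod 72.
    Write x = 4 + 9·t and substitute into x ≡ 6 (mod 8): 9·t ≡ 6 − 4 = 2 (mod 8).
    Reduce coefficients mod 8: 1·t ≡ 2 (mod 8).
    So t ≡ 2 (mod 8).
    Then x = 4 + 9·2 = 22, valid modulo lcm(9, 8) = 72: x ≡ 22 (mod 72).
  Combine with x ≡ 6 (mod 13): since gcd(72, 13) = 1, we get a unique residue mod 936.
    Write x = 22 + 72·t and substitute into x ≡ 6 (mod 13): 72·t ≡ 6 − 22 = -16 (mod 13).
    Reduce coefficients mod 13: 7·t ≡ 10 (mod 13).
    The inverse of 7 mod 13 is 2 (since 7·2 = 14 = 1·13 + 1), so t ≡ 2·10 = 20 ≡ 7 (mod 13).
    Then x = 22 + 72·7 = 526, valid modulo lcm(72, 13) = 936: x ≡ 526 (mod 936).
Verify: 526 mod 9 = 4 ✓, 526 mod 8 = 6 ✓, 526 mod 13 = 6 ✓.

x ≡ 526 (mod 936).


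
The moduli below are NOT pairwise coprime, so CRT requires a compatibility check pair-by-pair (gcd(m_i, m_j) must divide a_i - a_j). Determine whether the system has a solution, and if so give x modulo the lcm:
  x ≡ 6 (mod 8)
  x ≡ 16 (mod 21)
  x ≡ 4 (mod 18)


Moduli 8, 21, 18 are not pairwise coprime, so CRT works modulo lcm(m_i) when all pairwise compatibility conditions hold.
Pairwise compatibility: gcd(m_i, m_j) must divide a_i - a_j for every pair.
Merge one congruence at a time:
  Start: x ≡ 6 (mod 8).
  Combine with x ≡ 16 (mod 21): gcd(8, 21) = 1; 16 - 6 = 10, which IS divisible by 1, so compatible.
    Write x = 6 + 8·t and substitute into x ≡ 16 (mod 21): 8·t ≡ 16 − 6 = 10 (mod 21).
    The inverse of 8 mod 21 is 8 (since 8·8 = 64 = 3·21 + 1), so t ≡ 8·10 = 80 ≡ 17 (mod 21).
    Then x = 6 + 8·17 = 142, valid modulo lcm(8, 21) = 168: x ≡ 142 (mod 168).
  Combine with x ≡ 4 (mod 18): gcd(168, 18) = 6; 4 - 142 = -138, which IS divisible by 6, so compatible.
    Write x = 142 + 168·t and substitute into x ≡ 4 (mod 18): 168·t ≡ 4 − 142 = -138 (mod 18).
    Divide the congruence (and modulus) by g = 6: 28·t ≡ -23 (mod 3).
    Reduce coefficients mod 3: 1·t ≡ 1 (mod 3).
    So t ≡ 1 (mod 3).
    Then x = 142 + 168·1 = 310, valid modulo lcm(168, 18) = 504: x ≡ 310 (mod 504).
Verify: 310 mod 8 = 6, 310 mod 21 = 16, 310 mod 18 = 4.

x ≡ 310 (mod 504).


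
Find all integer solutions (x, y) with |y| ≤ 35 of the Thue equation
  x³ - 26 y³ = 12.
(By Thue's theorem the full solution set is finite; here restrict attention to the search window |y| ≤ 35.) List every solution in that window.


The equation is x³ - 26y³ = 12. For fixed y, x³ = 26·y³ + 12, so a solution requires the RHS to be a perfect cube.
Strategy: iterate y from -35 to 35, compute RHS = 26·y³ + 12, and check whether it is a (positive or negative) perfect cube.
Check small values of y:
  y = 0: RHS = 12 is not a perfect cube.
  y = 1: RHS = 38 is not a perfect cube.
  y = -1: RHS = -14 is not a perfect cube.
  y = 2: RHS = 220 is not a perfect cube.
  y = -2: RHS = -196 is not a perfect cube.
  y = 3: RHS = 714 is not a perfect cube.
  y = -3: RHS = -690 is not a perfect cube.
Continuing the search up to |y| = 35 finds no solutions either.
No (x, y) in the scanned range satisfies the equation.

No integer solutions with |y| ≤ 35.


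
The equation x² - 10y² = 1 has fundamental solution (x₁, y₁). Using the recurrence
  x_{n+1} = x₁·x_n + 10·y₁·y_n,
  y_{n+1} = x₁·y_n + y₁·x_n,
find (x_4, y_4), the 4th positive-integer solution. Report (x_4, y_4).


Step 1: Find the fundamental solution (x₁, y₁) of x² - 10y² = 1.
  Expand √10 as a continued fraction. a₀ = ⌊√10⌋ = 3; iterate m_{k+1} = d_k·a_k − m_k, d_{k+1} = (10 − m_{k+1}²)/d_k, a_{k+1} = ⌊(a₀ + m_{k+1})/d_{k+1}⌋ (starting m₀ = 0, d₀ = 1), with convergents p_k = a_k·p_{k-1} + p_{k-2}, q_k = a_k·q_{k-1} + q_{k-2} (p₋₁ = 1, q₋₁ = 0):
  k = 0: a₀ = 3; p₀/q₀ = 3/1; p₀² − 10·q₀² = 9 − 10 = -1.
  k = 1: m = 3, d = 1, a = ⌊(3 + 3)/1⌋ = 6; p/q = (6·3 + 1)/(6·1 + 0) = 19/6; p² − 10·q² = 361 − 360 = 1.
  The first convergent with p² − 10·q² = 1 gives the fundamental solution (x₁, y₁) = (19, 6).
Step 2: Apply the recurrence (x_{n+1}, y_{n+1}) = (x₁x_n + 10y₁y_n, x₁y_n + y₁x_n) repeatedly.
  From (x_1, y_1) = (19, 6): x_2 = 19·19 + 10·6·6 = 721; y_2 = 19·6 + 6·19 = 228.
  From (x_2, y_2) = (721, 228): x_3 = 19·721 + 10·6·228 = 27379; y_3 = 19·228 + 6·721 = 8658.
  From (x_3, y_3) = (27379, 8658): x_4 = 19·27379 + 10·6·8658 = 1039681; y_4 = 19·8658 + 6·27379 = 328776.
Step 3: Verify x_4² - 10·y_4² = 1080936581761 - 1080936581760 = 1 (should be 1). ✓

(x_1, y_1) = (19, 6); (x_4, y_4) = (1039681, 328776).


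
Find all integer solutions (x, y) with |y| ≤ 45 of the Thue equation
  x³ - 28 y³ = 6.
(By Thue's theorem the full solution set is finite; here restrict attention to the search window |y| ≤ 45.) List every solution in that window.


The equation is x³ - 28y³ = 6. For fixed y, x³ = 28·y³ + 6, so a solution requires the RHS to be a perfect cube.
Strategy: iterate y from -45 to 45, compute RHS = 28·y³ + 6, and check whether it is a (positive or negative) perfect cube.
Check small values of y:
  y = 0: RHS = 6 is not a perfect cube.
  y = 1: RHS = 34 is not a perfect cube.
  y = -1: RHS = -22 is not a perfect cube.
  y = 2: RHS = 230 is not a perfect cube.
  y = -2: RHS = -218 is not a perfect cube.
  y = 3: RHS = 762 is not a perfect cube.
  y = -3: RHS = -750 is not a perfect cube.
Continuing the search up to |y| = 45 finds no solutions either.
No (x, y) in the scanned range satisfies the equation.

No integer solutions with |y| ≤ 45.


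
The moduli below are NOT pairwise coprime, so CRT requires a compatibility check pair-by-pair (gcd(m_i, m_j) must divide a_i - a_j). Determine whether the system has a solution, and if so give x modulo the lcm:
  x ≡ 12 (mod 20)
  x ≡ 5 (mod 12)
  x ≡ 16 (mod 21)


Moduli 20, 12, 21 are not pairwise coprime, so CRT works modulo lcm(m_i) when all pairwise compatibility conditions hold.
Pairwise compatibility: gcd(m_i, m_j) must divide a_i - a_j for every pair.
Merge one congruence at a time:
  Start: x ≡ 12 (mod 20).
  Combine with x ≡ 5 (mod 12): gcd(20, 12) = 4, and 5 - 12 = -7 is NOT divisible by 4.
    ⇒ system is inconsistent (no integer solution).

No solution (the system is inconsistent).


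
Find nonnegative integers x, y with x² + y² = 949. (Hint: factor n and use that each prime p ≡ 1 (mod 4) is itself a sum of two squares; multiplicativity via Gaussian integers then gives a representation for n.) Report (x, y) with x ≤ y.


Step 1: Factor n = 949 = 13 · 73.
Step 2: Check the mod-4 condition on each prime factor: 13 ≡ 1 (mod 4), exponent 1; 73 ≡ 1 (mod 4), exponent 1.
All primes ≡ 3 (mod 4) appear to even exponent (or don't appear), so by the two-squares theorem n IS expressible as a sum of two squares.
Step 3: Build a representation. Here n = 13 · 73 is a product of primes ≡ 1 (mod 4). Each prime p ≡ 1 (mod 4) is itself a sum of two squares; find a² by testing p − a² for a perfect square:
  13: 13 − 1² = 12, 13 − 2² = 9 = 3² ⇒ 13 = 2² + 3².
  73: 73 − 1² = 72, 73 − 2² = 69, 73 − 3² = 64 = 8² ⇒ 73 = 3² + 8².
  Combine using the Brahmagupta–Fibonacci identity (a² + b²)(c² + d²) = (ac − bd)² + (ad + bc)² = (ac + bd)² + (ad − bc)²:
  13 · 73 = 949: from (2² + 3²)(3² + 8²), take (2·3 − 3·8, 2·8 + 3·3) = (6 − 24, 16 + 9) = (-18, 25); dropping signs (only squares matter) gives (18, 25); check 18² + 25² = 324 + 625 = 949 ✓.
Step 4: Order so x ≤ y and verify: 18² + 25² = 324 + 625 = 949 = n. ✓

n = 949 = 18² + 25² (one valid representation with x ≤ y).


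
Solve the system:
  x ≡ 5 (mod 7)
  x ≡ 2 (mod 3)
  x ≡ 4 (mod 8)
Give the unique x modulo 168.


Moduli 7, 3, 8 are pairwise coprime; by CRT there is a unique solution modulo M = 7 · 3 · 8 = 168.
Solve pairwise, accumulating the modulus:
  Start with x ≡ 5 (mod 7).
  Combine with x ≡ 2 (mod 3): since gcd(7, 3) = 1, we get a unique residue mod 21.
    Write x = 5 + 7·t and substitute into x ≡ 2 (mod 3): 7·t ≡ 2 − 5 = -3 (mod 3).
    Reduce coefficients mod 3: 1·t ≡ 0 (mod 3).
    So t ≡ 0 (mod 3).
    Then x = 5 + 7·0 = 5, valid modulo lcm(7, 3) = 21: x ≡ 5 (mod 21).
  Combine with x ≡ 4 (mod 8): since gcd(21, 8) = 1, we get a unique residue mod 168.
    Write x = 5 + 21·t and substitute into x ≡ 4 (mod 8): 21·t ≡ 4 − 5 = -1 (mod 8).
    Reduce coefficients mod 8: 5·t ≡ 7 (mod 8).
    The inverse of 5 mod 8 is 5 (since 5·5 = 25 = 3·8 + 1), so t ≡ 5·7 = 35 ≡ 3 (mod 8).
    Then x = 5 + 21·3 = 68, valid modulo lcm(21, 8) = 168: x ≡ 68 (mod 168).
Verify: 68 mod 7 = 5 ✓, 68 mod 3 = 2 ✓, 68 mod 8 = 4 ✓.

x ≡ 68 (mod 168).


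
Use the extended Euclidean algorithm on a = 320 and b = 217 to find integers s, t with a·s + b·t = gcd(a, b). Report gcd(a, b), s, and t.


Euclidean algorithm on (320, 217) — divide until remainder is 0:
  320 = 1 · 217 + 103
  217 = 2 · 103 + 11
  103 = 9 · 11 + 4
  11 = 2 · 4 + 3
  4 = 1 · 3 + 1
  3 = 3 · 1 + 0
gcd(320, 217) = 1.
Track Bezout coefficients alongside the remainders: start with r₀ = 320 = a·1 + b·0 (s = 1, t = 0) and r₁ = 217 = a·0 + b·1 (s = 0, t = 1); each new remainder r_{k+1} = r_{k-1} − q_k·r_k inherits s_{k+1} = s_{k-1} − q_k·s_k, t_{k+1} = t_{k-1} − q_k·t_k, so r_k = a·s_k + b·t_k at every step:
  q = 1: r = 103, s = 1 − 1·0 = 1, t = 0 − 1·1 = -1  (check: 320·1 + 217·(-1) = 103)
  q = 2: r = 11, s = 0 − 2·1 = -2, t = 1 − 2·(-1) = 3  (check: 320·(-2) + 217·3 = 11)
  q = 9: r = 4, s = 1 − 9·(-2) = 19, t = -1 − 9·3 = -28  (check: 320·19 + 217·(-28) = 4)
  q = 2: r = 3, s = -2 − 2·19 = -40, t = 3 − 2·(-28) = 59  (check: 320·(-40) + 217·59 = 3)
  q = 1: r = 1, s = 19 − 1·(-40) = 59, t = -28 − 1·59 = -87  (check: 320·59 + 217·(-87) = 1)
The row with r = 1 (the gcd) gives the Bezout coefficients s = 59, t = -87.
Result: 320 · (59) + 217 · (-87) = 1.

gcd(320, 217) = 1; s = 59, t = -87 (check: 320·59 + 217·(-87) = 1).


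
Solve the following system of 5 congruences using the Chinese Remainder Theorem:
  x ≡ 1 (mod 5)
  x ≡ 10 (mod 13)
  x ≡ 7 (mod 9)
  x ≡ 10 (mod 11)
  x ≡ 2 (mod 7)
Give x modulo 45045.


Product of moduli M = 5 · 13 · 9 · 11 · 7 = 45045.
Merge one congruence at a time:
  Start: x ≡ 1 (mod 5).
  Combine with x ≡ 10 (mod 13); new modulus lcm = 65.
    Write x = 1 + 5·t and substitute into x ≡ 10 (mod 13): 5·t ≡ 10 − 1 = 9 (mod 13).
    The inverse of 5 mod 13 is 8 (since 5·8 = 40 = 3·13 + 1), so t ≡ 8·9 = 72 ≡ 7 (mod 13).
    Then x = 1 + 5·7 = 36, valid modulo lcm(5, 13) = 65: x ≡ 36 (mod 65).
  Combine with x ≡ 7 (mod 9); new modulus lcm = 585.
    Write x = 36 + 65·t and substitute into x ≡ 7 (mod 9): 65·t ≡ 7 − 36 = -29 (mod 9).
    Reduce coefficients mod 9: 2·t ≡ 7 (mod 9).
    The inverse of 2 mod 9 is 5 (since 2·5 = 10 = 1·9 + 1), so t ≡ 5·7 = 35 ≡ 8 (mod 9).
    Then x = 36 + 65·8 = 556, valid modulo lcm(65, 9) = 585: x ≡ 556 (mod 585).
  Combine with x ≡ 10 (mod 11); new modulus lcm = 6435.
    Write x = 556 + 585·t and substitute into x ≡ 10 (mod 11): 585·t ≡ 10 − 556 = -546 (mod 11).
    Reduce coefficients mod 11: 2·t ≡ 4 (mod 11).
    The inverse of 2 mod 11 is 6 (since 2·6 = 12 = 1·11 + 1), so t ≡ 6·4 = 24 ≡ 2 (mod 11).
    Then x = 556 + 585·2 = 1726, valid modulo lcm(585, 11) = 6435: x ≡ 1726 (mod 6435).
  Combine with x ≡ 2 (mod 7); new modulus lcm = 45045.
    Write x = 1726 + 6435·t and substitute into x ≡ 2 (mod 7): 6435·t ≡ 2 − 1726 = -1724 (mod 7).
    Reduce coefficients mod 7: 2·t ≡ 5 (mod 7).
    The inverse of 2 mod 7 is 4 (since 2·4 = 8 = 1·7 + 1), so t ≡ 4·5 = 20 ≡ 6 (mod 7).
    Then x = 1726 + 6435·6 = 40336, valid modulo lcm(6435, 7) = 45045: x ≡ 40336 (mod 45045).
Verify against each original: 40336 mod 5 = 1, 40336 mod 13 = 10, 40336 mod 9 = 7, 40336 mod 11 = 10, 40336 mod 7 = 2.

x ≡ 40336 (mod 45045).


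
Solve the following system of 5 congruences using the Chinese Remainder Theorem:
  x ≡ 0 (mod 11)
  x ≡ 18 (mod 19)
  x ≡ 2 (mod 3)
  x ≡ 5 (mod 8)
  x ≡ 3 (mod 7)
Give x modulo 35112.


Product of moduli M = 11 · 19 · 3 · 8 · 7 = 35112.
Merge one congruence at a time:
  Start: x ≡ 0 (mod 11).
  Combine with x ≡ 18 (mod 19); new modulus lcm = 209.
    Write x = 0 + 11·t and substitute into x ≡ 18 (mod 19): 11·t ≡ 18 − 0 = 18 (mod 19).
    The inverse of 11 mod 19 is 7 (since 11·7 = 77 = 4·19 + 1), so t ≡ 7·18 = 126 ≡ 12 (mod 19).
    Then x = 0 + 11·12 = 132, valid modulo lcm(11, 19) = 209: x ≡ 132 (mod 209).
  Combine with x ≡ 2 (mod 3); new modulus lcm = 627.
    Write x = 132 + 209·t and substitute into x ≡ 2 (mod 3): 209·t ≡ 2 − 132 = -130 (mod 3).
    Reduce coefficients mod 3: 2·t ≡ 2 (mod 3).
    The inverse of 2 mod 3 is 2 (since 2·2 = 4 = 1·3 + 1), so t ≡ 2·2 = 4 ≡ 1 (mod 3).
    Then x = 132 + 209·1 = 341, valid modulo lcm(209, 3) = 627: x ≡ 341 (mod 627).
  Combine with x ≡ 5 (mod 8); new modulus lcm = 5016.
    Write x = 341 + 627·t and substitute into x ≡ 5 (mod 8): 627·t ≡ 5 − 341 = -336 (mod 8).
    Reduce coefficients mod 8: 3·t ≡ 0 (mod 8).
    The inverse of 3 mod 8 is 3 (since 3·3 = 9 = 1·8 + 1), so t ≡ 3·0 = 0 ≡ 0 (mod 8).
    Then x = 341 + 627·0 = 341, valid modulo lcm(627, 8) = 5016: x ≡ 341 (mod 5016).
  Combine with x ≡ 3 (mod 7); new modulus lcm = 35112.
    Write x = 341 + 5016·t and substitute into x ≡ 3 (mod 7): 5016·t ≡ 3 − 341 = -338 (mod 7).
    Reduce coefficients mod 7: 4·t ≡ 5 (mod 7).
    The inverse of 4 mod 7 is 2 (since 4·2 = 8 = 1·7 + 1), so t ≡ 2·5 = 10 ≡ 3 (mod 7).
    Then x = 341 + 5016·3 = 15389, valid modulo lcm(5016, 7) = 35112: x ≡ 15389 (mod 35112).
Verify against each original: 15389 mod 11 = 0, 15389 mod 19 = 18, 15389 mod 3 = 2, 15389 mod 8 = 5, 15389 mod 7 = 3.

x ≡ 15389 (mod 35112).


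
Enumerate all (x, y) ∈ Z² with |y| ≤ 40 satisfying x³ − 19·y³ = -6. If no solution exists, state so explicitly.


The equation is x³ - 19y³ = -6. For fixed y, x³ = 19·y³ − 6, so a solution requires the RHS to be a perfect cube.
Strategy: iterate y from -40 to 40, compute RHS = 19·y³ − 6, and check whether it is a (positive or negative) perfect cube.
Check small values of y:
  y = 0: RHS = -6 is not a perfect cube.
  y = 1: RHS = 13 is not a perfect cube.
  y = -1: RHS = -25 is not a perfect cube.
  y = 2: RHS = 146 is not a perfect cube.
  y = -2: RHS = -158 is not a perfect cube.
  y = 3: RHS = 507 is not a perfect cube.
  y = -3: RHS = -519 is not a perfect cube.
Continuing the search up to |y| = 40 finds no solutions either.
No (x, y) in the scanned range satisfies the equation.

No integer solutions with |y| ≤ 40.


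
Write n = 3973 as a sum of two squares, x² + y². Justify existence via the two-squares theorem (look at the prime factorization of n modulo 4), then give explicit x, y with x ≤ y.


Step 1: Factor n = 3973 = 29 · 137.
Step 2: Check the mod-4 condition on each prime factor: 29 ≡ 1 (mod 4), exponent 1; 137 ≡ 1 (mod 4), exponent 1.
All primes ≡ 3 (mod 4) appear to even exponent (or don't appear), so by the two-squares theorem n IS expressible as a sum of two squares.
Step 3: Build a representation. Here n = 29 · 137 is a product of primes ≡ 1 (mod 4). Each prime p ≡ 1 (mod 4) is itself a sum of two squares; find a² by testing p − a² for a perfect square:
  29: 29 − 1² = 28, 29 − 2² = 25 = 5² ⇒ 29 = 2² + 5².
  137: 137 − 1² = 136, 137 − 2² = 133, 137 − 3² = 128, 137 − 4² = 121 = 11² ⇒ 137 = 4² + 11².
  Combine using the Brahmagupta–Fibonacci identity (a² + b²)(c² + d²) = (ac − bd)² + (ad + bc)² = (ac + bd)² + (ad − bc)²:
  29 · 137 = 3973: from (2² + 5²)(4² + 11²), take (2·4 − 5·11, 2·11 + 5·4) = (8 − 55, 22 + 20) = (-47, 42); dropping signs (only squares matter) gives (47, 42); check 47² + 42² = 2209 + 1764 = 3973 ✓.
Step 4: Order so x ≤ y and verify: 42² + 47² = 1764 + 2209 = 3973 = n. ✓

n = 3973 = 42² + 47² (one valid representation with x ≤ y).


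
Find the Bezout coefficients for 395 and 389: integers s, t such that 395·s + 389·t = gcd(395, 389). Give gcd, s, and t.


Euclidean algorithm on (395, 389) — divide until remainder is 0:
  395 = 1 · 389 + 6
  389 = 64 · 6 + 5
  6 = 1 · 5 + 1
  5 = 5 · 1 + 0
gcd(395, 389) = 1.
Track Bezout coefficients alongside the remainders: start with r₀ = 395 = a·1 + b·0 (s = 1, t = 0) and r₁ = 389 = a·0 + b·1 (s = 0, t = 1); each new remainder r_{k+1} = r_{k-1} − q_k·r_k inherits s_{k+1} = s_{k-1} − q_k·s_k, t_{k+1} = t_{k-1} − q_k·t_k, so r_k = a·s_k + b·t_k at every step:
  q = 1: r = 6, s = 1 − 1·0 = 1, t = 0 − 1·1 = -1  (check: 395·1 + 389·(-1) = 6)
  q = 64: r = 5, s = 0 − 64·1 = -64, t = 1 − 64·(-1) = 65  (check: 395·(-64) + 389·65 = 5)
  q = 1: r = 1, s = 1 − 1·(-64) = 65, t = -1 − 1·65 = -66  (check: 395·65 + 389·(-66) = 1)
The row with r = 1 (the gcd) gives the Bezout coefficients s = 65, t = -66.
Result: 395 · (65) + 389 · (-66) = 1.

gcd(395, 389) = 1; s = 65, t = -66 (check: 395·65 + 389·(-66) = 1).


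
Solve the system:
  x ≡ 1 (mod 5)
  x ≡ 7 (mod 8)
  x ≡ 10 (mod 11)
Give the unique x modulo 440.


Moduli 5, 8, 11 are pairwise coprime; by CRT there is a unique solution modulo M = 5 · 8 · 11 = 440.
Solve pairwise, accumulating the modulus:
  Start with x ≡ 1 (mod 5).
  Combine with x ≡ 7 (mod 8): since gcd(5, 8) = 1, we get a unique residue mod 40.
    Write x = 1 + 5·t and substitute into x ≡ 7 (mod 8): 5·t ≡ 7 − 1 = 6 (mod 8).
    The inverse of 5 mod 8 is 5 (since 5·5 = 25 = 3·8 + 1), so t ≡ 5·6 = 30 ≡ 6 (mod 8).
    Then x = 1 + 5·6 = 31, valid modulo lcm(5, 8) = 40: x ≡ 31 (mod 40).
  Combine with x ≡ 10 (mod 11): since gcd(40, 11) = 1, we get a unique residue mod 440.
    Write x = 31 + 40·t and substitute into x ≡ 10 (mod 11): 40·t ≡ 10 − 31 = -21 (mod 11).
    Reduce coefficients mod 11: 7·t ≡ 1 (mod 11).
    The inverse of 7 mod 11 is 8 (since 7·8 = 56 = 5·11 + 1), so t ≡ 8·1 = 8 ≡ 8 (mod 11).
    Then x = 31 + 40·8 = 351, valid modulo lcm(40, 11) = 440: x ≡ 351 (mod 440).
Verify: 351 mod 5 = 1 ✓, 351 mod 8 = 7 ✓, 351 mod 11 = 10 ✓.

x ≡ 351 (mod 440).


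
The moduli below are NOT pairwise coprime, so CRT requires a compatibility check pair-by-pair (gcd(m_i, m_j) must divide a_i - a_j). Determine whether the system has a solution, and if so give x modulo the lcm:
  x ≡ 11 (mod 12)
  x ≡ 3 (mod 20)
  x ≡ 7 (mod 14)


Moduli 12, 20, 14 are not pairwise coprime, so CRT works modulo lcm(m_i) when all pairwise compatibility conditions hold.
Pairwise compatibility: gcd(m_i, m_j) must divide a_i - a_j for every pair.
Merge one congruence at a time:
  Start: x ≡ 11 (mod 12).
  Combine with x ≡ 3 (mod 20): gcd(12, 20) = 4; 3 - 11 = -8, which IS divisible by 4, so compatible.
    Write x = 11 + 12·t and substitute into x ≡ 3 (mod 20): 12·t ≡ 3 − 11 = -8 (mod 20).
    Divide the congruence (and modulus) by g = 4: 3·t ≡ -2 (mod 5).
    Reduce coefficients mod 5: 3·t ≡ 3 (mod 5).
    The inverse of 3 mod 5 is 2 (since 3·2 = 6 = 1·5 + 1), so t ≡ 2·3 = 6 ≡ 1 (mod 5).
    Then x = 11 + 12·1 = 23, valid modulo lcm(12, 20) = 60: x ≡ 23 (mod 60).
  Combine with x ≡ 7 (mod 14): gcd(60, 14) = 2; 7 - 23 = -16, which IS divisible by 2, so compatible.
    Write x = 23 + 60·t and substitute into x ≡ 7 (mod 14): 60·t ≡ 7 − 23 = -16 (mod 14).
    Divide the congruence (and modulus) by g = 2: 30·t ≡ -8 (mod 7).
    Reduce coefficients mod 7: 2·t ≡ 6 (mod 7).
    The inverse of 2 mod 7 is 4 (since 2·4 = 8 = 1·7 + 1), so t ≡ 4·6 = 24 ≡ 3 (mod 7).
    Then x = 23 + 60·3 = 203, valid modulo lcm(60, 14) = 420: x ≡ 203 (mod 420).
Verify: 203 mod 12 = 11, 203 mod 20 = 3, 203 mod 14 = 7.

x ≡ 203 (mod 420).


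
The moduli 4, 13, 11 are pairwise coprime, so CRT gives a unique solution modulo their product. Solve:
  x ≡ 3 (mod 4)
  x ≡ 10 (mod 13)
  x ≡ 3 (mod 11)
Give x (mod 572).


Moduli 4, 13, 11 are pairwise coprime; by CRT there is a unique solution modulo M = 4 · 13 · 11 = 572.
Solve pairwise, accumulating the modulus:
  Start with x ≡ 3 (mod 4).
  Combine with x ≡ 10 (mod 13): since gcd(4, 13) = 1, we get a unique residue mod 52.
    Write x = 3 + 4·t and substitute into x ≡ 10 (mod 13): 4·t ≡ 10 − 3 = 7 (mod 13).
    The inverse of 4 mod 13 is 10 (since 4·10 = 40 = 3·13 + 1), so t ≡ 10·7 = 70 ≡ 5 (mod 13).
    Then x = 3 + 4·5 = 23, valid modulo lcm(4, 13) = 52: x ≡ 23 (mod 52).
  Combine with x ≡ 3 (mod 11): since gcd(52, 11) = 1, we get a unique residue mod 572.
    Write x = 23 + 52·t and substitute into x ≡ 3 (mod 11): 52·t ≡ 3 − 23 = -20 (mod 11).
    Reduce coefficients mod 11: 8·t ≡ 2 (mod 11).
    The inverse of 8 mod 11 is 7 (since 8·7 = 56 = 5·11 + 1), so t ≡ 7·2 = 14 ≡ 3 (mod 11).
    Then x = 23 + 52·3 = 179, valid modulo lcm(52, 11) = 572: x ≡ 179 (mod 572).
Verify: 179 mod 4 = 3 ✓, 179 mod 13 = 10 ✓, 179 mod 11 = 3 ✓.

x ≡ 179 (mod 572).


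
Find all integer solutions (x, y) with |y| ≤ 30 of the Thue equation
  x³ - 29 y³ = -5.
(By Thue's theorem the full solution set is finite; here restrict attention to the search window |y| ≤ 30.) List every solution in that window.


The equation is x³ - 29y³ = -5. For fixed y, x³ = 29·y³ − 5, so a solution requires the RHS to be a perfect cube.
Strategy: iterate y from -30 to 30, compute RHS = 29·y³ − 5, and check whether it is a (positive or negative) perfect cube.
Check small values of y:
  y = 0: RHS = -5 is not a perfect cube.
  y = 1: RHS = 24 is not a perfect cube.
  y = -1: RHS = -34 is not a perfect cube.
  y = 2: RHS = 227 is not a perfect cube.
  y = -2: RHS = -237 is not a perfect cube.
  y = 3: RHS = 778 is not a perfect cube.
  y = -3: RHS = -788 is not a perfect cube.
Continuing the search up to |y| = 30 finds no solutions either.
No (x, y) in the scanned range satisfies the equation.

No integer solutions with |y| ≤ 30.


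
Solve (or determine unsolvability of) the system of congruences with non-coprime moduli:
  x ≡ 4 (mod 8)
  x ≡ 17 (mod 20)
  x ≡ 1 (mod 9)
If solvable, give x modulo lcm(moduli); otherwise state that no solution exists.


Moduli 8, 20, 9 are not pairwise coprime, so CRT works modulo lcm(m_i) when all pairwise compatibility conditions hold.
Pairwise compatibility: gcd(m_i, m_j) must divide a_i - a_j for every pair.
Merge one congruence at a time:
  Start: x ≡ 4 (mod 8).
  Combine with x ≡ 17 (mod 20): gcd(8, 20) = 4, and 17 - 4 = 13 is NOT divisible by 4.
    ⇒ system is inconsistent (no integer solution).

No solution (the system is inconsistent).


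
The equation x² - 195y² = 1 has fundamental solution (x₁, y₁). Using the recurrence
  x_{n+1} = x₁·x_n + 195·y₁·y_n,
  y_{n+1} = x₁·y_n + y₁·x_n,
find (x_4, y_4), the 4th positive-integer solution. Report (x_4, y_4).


Step 1: Find the fundamental solution (x₁, y₁) of x² - 195y² = 1.
  Expand √195 as a continued fraction. a₀ = ⌊√195⌋ = 13; iterate m_{k+1} = d_k·a_k − m_k, d_{k+1} = (195 − m_{k+1}²)/d_k, a_{k+1} = ⌊(a₀ + m_{k+1})/d_{k+1}⌋ (starting m₀ = 0, d₀ = 1), with convergents p_k = a_k·p_{k-1} + p_{k-2}, q_k = a_k·q_{k-1} + q_{k-2} (p₋₁ = 1, q₋₁ = 0):
  k = 0: a₀ = 13; p₀/q₀ = 13/1; p₀² − 195·q₀² = 169 − 195 = -26.
  k = 1: m = 13, d = 26, a = ⌊(13 + 13)/26⌋ = 1; p/q = (1·13 + 1)/(1·1 + 0) = 14/1; p² − 195·q² = 196 − 195 = 1.
  The first convergent with p² − 195·q² = 1 gives the fundamental solution (x₁, y₁) = (14, 1).
Step 2: Apply the recurrence (x_{n+1}, y_{n+1}) = (x₁x_n + 195y₁y_n, x₁y_n + y₁x_n) repeatedly.
  From (x_1, y_1) = (14, 1): x_2 = 14·14 + 195·1·1 = 391; y_2 = 14·1 + 1·14 = 28.
  From (x_2, y_2) = (391, 28): x_3 = 14·391 + 195·1·28 = 10934; y_3 = 14·28 + 1·391 = 783.
  From (x_3, y_3) = (10934, 783): x_4 = 14·10934 + 195·1·783 = 305761; y_4 = 14·783 + 1·10934 = 21896.
Step 3: Verify x_4² - 195·y_4² = 93489789121 - 93489789120 = 1 (should be 1). ✓

(x_1, y_1) = (14, 1); (x_4, y_4) = (305761, 21896).


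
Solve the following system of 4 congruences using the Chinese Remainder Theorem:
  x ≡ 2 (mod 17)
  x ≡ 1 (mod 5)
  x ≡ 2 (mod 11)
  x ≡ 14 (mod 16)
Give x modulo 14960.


Product of moduli M = 17 · 5 · 11 · 16 = 14960.
Merge one congruence at a time:
  Start: x ≡ 2 (mod 17).
  Combine with x ≡ 1 (mod 5); new modulus lcm = 85.
    Write x = 2 + 17·t and substitute into x ≡ 1 (mod 5): 17·t ≡ 1 − 2 = -1 (mod 5).
    Reduce coefficients mod 5: 2·t ≡ 4 (mod 5).
    The inverse of 2 mod 5 is 3 (since 2·3 = 6 = 1·5 + 1), so t ≡ 3·4 = 12 ≡ 2 (mod 5).
    Then x = 2 + 17·2 = 36, valid modulo lcm(17, 5) = 85: x ≡ 36 (mod 85).
  Combine with x ≡ 2 (mod 11); new modulus lcm = 935.
    Write x = 36 + 85·t and substitute into x ≡ 2 (mod 11): 85·t ≡ 2 − 36 = -34 (mod 11).
    Reduce coefficients mod 11: 8·t ≡ 10 (mod 11).
    The inverse of 8 mod 11 is 7 (since 8·7 = 56 = 5·11 + 1), so t ≡ 7·10 = 70 ≡ 4 (mod 11).
    Then x = 36 + 85·4 = 376, valid modulo lcm(85, 11) = 935: x ≡ 376 (mod 935).
  Combine with x ≡ 14 (mod 16); new modulus lcm = 14960.
    Write x = 376 + 935·t and substitute into x ≡ 14 (mod 16): 935·t ≡ 14 − 376 = -362 (mod 16).
    Reduce coefficients mod 16: 7·t ≡ 6 (mod 16).
    The inverse of 7 mod 16 is 7 (since 7·7 = 49 = 3·16 + 1), so t ≡ 7·6 = 42 ≡ 10 (mod 16).
    Then x = 376 + 935·10 = 9726, valid modulo lcm(935, 16) = 14960: x ≡ 9726 (mod 14960).
Verify against each original: 9726 mod 17 = 2, 9726 mod 5 = 1, 9726 mod 11 = 2, 9726 mod 16 = 14.

x ≡ 9726 (mod 14960).


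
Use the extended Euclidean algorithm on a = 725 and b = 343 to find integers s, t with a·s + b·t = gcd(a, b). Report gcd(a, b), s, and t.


Euclidean algorithm on (725, 343) — divide until remainder is 0:
  725 = 2 · 343 + 39
  343 = 8 · 39 + 31
  39 = 1 · 31 + 8
  31 = 3 · 8 + 7
  8 = 1 · 7 + 1
  7 = 7 · 1 + 0
gcd(725, 343) = 1.
Track Bezout coefficients alongside the remainders: start with r₀ = 725 = a·1 + b·0 (s = 1, t = 0) and r₁ = 343 = a·0 + b·1 (s = 0, t = 1); each new remainder r_{k+1} = r_{k-1} − q_k·r_k inherits s_{k+1} = s_{k-1} − q_k·s_k, t_{k+1} = t_{k-1} − q_k·t_k, so r_k = a·s_k + b·t_k at every step:
  q = 2: r = 39, s = 1 − 2·0 = 1, t = 0 − 2·1 = -2  (check: 725·1 + 343·(-2) = 39)
  q = 8: r = 31, s = 0 − 8·1 = -8, t = 1 − 8·(-2) = 17  (check: 725·(-8) + 343·17 = 31)
  q = 1: r = 8, s = 1 − 1·(-8) = 9, t = -2 − 1·17 = -19  (check: 725·9 + 343·(-19) = 8)
  q = 3: r = 7, s = -8 − 3·9 = -35, t = 17 − 3·(-19) = 74  (check: 725·(-35) + 343·74 = 7)
  q = 1: r = 1, s = 9 − 1·(-35) = 44, t = -19 − 1·74 = -93  (check: 725·44 + 343·(-93) = 1)
The row with r = 1 (the gcd) gives the Bezout coefficients s = 44, t = -93.
Result: 725 · (44) + 343 · (-93) = 1.

gcd(725, 343) = 1; s = 44, t = -93 (check: 725·44 + 343·(-93) = 1).


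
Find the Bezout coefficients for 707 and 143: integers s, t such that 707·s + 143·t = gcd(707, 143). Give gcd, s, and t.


Euclidean algorithm on (707, 143) — divide until remainder is 0:
  707 = 4 · 143 + 135
  143 = 1 · 135 + 8
  135 = 16 · 8 + 7
  8 = 1 · 7 + 1
  7 = 7 · 1 + 0
gcd(707, 143) = 1.
Track Bezout coefficients alongside the remainders: start with r₀ = 707 = a·1 + b·0 (s = 1, t = 0) and r₁ = 143 = a·0 + b·1 (s = 0, t = 1); each new remainder r_{k+1} = r_{k-1} − q_k·r_k inherits s_{k+1} = s_{k-1} − q_k·s_k, t_{k+1} = t_{k-1} − q_k·t_k, so r_k = a·s_k + b·t_k at every step:
  q = 4: r = 135, s = 1 − 4·0 = 1, t = 0 − 4·1 = -4  (check: 707·1 + 143·(-4) = 135)
  q = 1: r = 8, s = 0 − 1·1 = -1, t = 1 − 1·(-4) = 5  (check: 707·(-1) + 143·5 = 8)
  q = 16: r = 7, s = 1 − 16·(-1) = 17, t = -4 − 16·5 = -84  (check: 707·17 + 143·(-84) = 7)
  q = 1: r = 1, s = -1 − 1·17 = -18, t = 5 − 1·(-84) = 89  (check: 707·(-18) + 143·89 = 1)
The row with r = 1 (the gcd) gives the Bezout coefficients s = -18, t = 89.
Result: 707 · (-18) + 143 · (89) = 1.

gcd(707, 143) = 1; s = -18, t = 89 (check: 707·(-18) + 143·89 = 1).


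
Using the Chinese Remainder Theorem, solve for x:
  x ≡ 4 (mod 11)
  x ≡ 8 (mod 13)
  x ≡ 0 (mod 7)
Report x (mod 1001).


Moduli 11, 13, 7 are pairwise coprime; by CRT there is a unique solution modulo M = 11 · 13 · 7 = 1001.
Solve pairwise, accumulating the modulus:
  Start with x ≡ 4 (mod 11).
  Combine with x ≡ 8 (mod 13): since gcd(11, 13) = 1, we get a unique residue mod 143.
    Write x = 4 + 11·t and substitute into x ≡ 8 (mod 13): 11·t ≡ 8 − 4 = 4 (mod 13).
    The inverse of 11 mod 13 is 6 (since 11·6 = 66 = 5·13 + 1), so t ≡ 6·4 = 24 ≡ 11 (mod 13).
    Then x = 4 + 11·11 = 125, valid modulo lcm(11, 13) = 143: x ≡ 125 (mod 143).
  Combine with x ≡ 0 (mod 7): since gcd(143, 7) = 1, we get a unique residue mod 1001.
    Write x = 125 + 143·t and substitute into x ≡ 0 (mod 7): 143·t ≡ 0 − 125 = -125 (mod 7).
    Reduce coefficients mod 7: 3·t ≡ 1 (mod 7).
    The inverse of 3 mod 7 is 5 (since 3·5 = 15 = 2·7 + 1), so t ≡ 5·1 = 5 ≡ 5 (mod 7).
    Then x = 125 + 143·5 = 840, valid modulo lcm(143, 7) = 1001: x ≡ 840 (mod 1001).
Verify: 840 mod 11 = 4 ✓, 840 mod 13 = 8 ✓, 840 mod 7 = 0 ✓.

x ≡ 840 (mod 1001).


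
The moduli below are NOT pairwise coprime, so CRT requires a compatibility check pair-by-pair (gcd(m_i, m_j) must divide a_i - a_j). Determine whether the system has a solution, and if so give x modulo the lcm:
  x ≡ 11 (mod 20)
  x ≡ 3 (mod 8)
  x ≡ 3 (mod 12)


Moduli 20, 8, 12 are not pairwise coprime, so CRT works modulo lcm(m_i) when all pairwise compatibility conditions hold.
Pairwise compatibility: gcd(m_i, m_j) must divide a_i - a_j for every pair.
Merge one congruence at a time:
  Start: x ≡ 11 (mod 20).
  Combine with x ≡ 3 (mod 8): gcd(20, 8) = 4; 3 - 11 = -8, which IS divisible by 4, so compatible.
    Write x = 11 + 20·t and substitute into x ≡ 3 (mod 8): 20·t ≡ 3 − 11 = -8 (mod 8).
    Divide the congruence (and modulus) by g = 4: 5·t ≡ -2 (mod 2).
    Reduce coefficients mod 2: 1·t ≡ 0 (mod 2).
    So t ≡ 0 (mod 2).
    Then x = 11 + 20·0 = 11, valid modulo lcm(20, 8) = 40: x ≡ 11 (mod 40).
  Combine with x ≡ 3 (mod 12): gcd(40, 12) = 4; 3 - 11 = -8, which IS divisible by 4, so compatible.
    Write x = 11 + 40·t and substitute into x ≡ 3 (mod 12): 40·t ≡ 3 − 11 = -8 (mod 12).
    Divide the congruence (and modulus) by g = 4: 10·t ≡ -2 (mod 3).
    Reduce coefficients mod 3: 1·t ≡ 1 (mod 3).
    So t ≡ 1 (mod 3).
    Then x = 11 + 40·1 = 51, valid modulo lcm(40, 12) = 120: x ≡ 51 (mod 120).
Verify: 51 mod 20 = 11, 51 mod 8 = 3, 51 mod 12 = 3.

x ≡ 51 (mod 120).
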